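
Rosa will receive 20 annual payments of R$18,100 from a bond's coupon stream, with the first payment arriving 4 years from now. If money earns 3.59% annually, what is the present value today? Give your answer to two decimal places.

Value one period before first payment (t=3): 18100 × [1 − (1+0.0359)^(−20)] / 0.0359 = 18100 × 14.097356 = 255,162.1513
PV₀ = 255,162.1513 / (1+0.0359)^3 = 255,162.1513 / 1.111613 = 229,542.3142

R$229,542.31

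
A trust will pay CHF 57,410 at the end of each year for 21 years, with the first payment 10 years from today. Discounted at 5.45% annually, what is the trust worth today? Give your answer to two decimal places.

CHF 439,004.38

PV at t=9 (ordinary 21-year annuity): 57410 × a(21|0.0545) = 57410 × 12.328225 = 707,763.4229
Discount back 9 years: 707,763.4229 × (1+0.0545)^(−9) = 707,763.4229 × 0.620270 = 439,004.3847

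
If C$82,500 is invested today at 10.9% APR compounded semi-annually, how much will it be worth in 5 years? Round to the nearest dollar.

C$140,255

i = 0.109/2 = 0.0545 per half-year; n = 5·2 = 10.
FV = 82,500 × (1 + 0.0545)^10 = 140,255.4640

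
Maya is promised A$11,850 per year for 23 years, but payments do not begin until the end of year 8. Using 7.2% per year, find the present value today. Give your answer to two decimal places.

Value one period before first payment (t=7): 11850 × [1 − (1+0.072)^(−23)] / 0.072 = 11850 × 11.082244 = 131,324.5934
Discount back 7 years: 131,324.5934 × (1+0.072)^(−7) = 131,324.5934 × 0.614662 = 80,720.2629

A$80,720.26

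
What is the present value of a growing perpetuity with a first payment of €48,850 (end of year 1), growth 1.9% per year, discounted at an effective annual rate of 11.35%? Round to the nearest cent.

PV = PMT / (i − g) = 48850 / (0.1135 − 0.019) = 48850 / 0.094500 = 516,931.2169

€516,931.22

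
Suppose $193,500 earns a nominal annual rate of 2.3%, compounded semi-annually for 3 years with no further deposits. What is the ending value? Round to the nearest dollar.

Periodic rate i = 0.023/2 = 0.0115; n = 3 × 2 = 6 periods.
193,500 × (1+0.0115)^6 = 193,500 × 1.071014 = 207,241.2924

$207,241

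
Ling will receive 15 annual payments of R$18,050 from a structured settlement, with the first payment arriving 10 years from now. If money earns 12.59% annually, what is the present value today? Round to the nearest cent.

Value one period before first payment (t=9): 18050 × [1 − (1+0.1259)^(−15)] / 0.1259 = 18050 × 6.601663 = 119,160.0154
PV₀ = 119,160.0154 / (1+0.1259)^9 = 119,160.0154 / 2.907357 = 40,985.6832

R$40,985.68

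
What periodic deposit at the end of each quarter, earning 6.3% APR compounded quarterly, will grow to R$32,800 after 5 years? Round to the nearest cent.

R$1,408.01

With 4 periods per year: i = 0.01575, n = 20.
PMT = 32800 / ( [(1+0.01575)^20 − 1] / 0.01575 ) = 32800 / 23.295213 = 1,408.0146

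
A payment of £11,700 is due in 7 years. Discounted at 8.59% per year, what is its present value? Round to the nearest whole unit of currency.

PV = FV·(1+i)^(−n) = 11,700 × 0.561657 = 6,571.3868

£6,571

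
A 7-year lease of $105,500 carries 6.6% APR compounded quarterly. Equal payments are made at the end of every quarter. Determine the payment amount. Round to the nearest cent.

Periodic rate i = 0.066/4 = 0.0165; n = 7 × 4 = 28 periods.
Annuity-PV factor = 22.278663; PMT = 105500 / 22.278663 = 4,735.4727

$4,735.47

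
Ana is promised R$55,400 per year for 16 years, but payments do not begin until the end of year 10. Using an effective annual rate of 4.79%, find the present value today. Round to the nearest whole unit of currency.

PV at t=9 (ordinary 16-year annuity): 55400 × a(16|0.0479) = 55400 × 11.001601 = 609,488.6833
PV₀ = 609,488.6833 / (1+0.0479)^9 = 609,488.6833 / 1.523627 = 400,024.9532

R$400,025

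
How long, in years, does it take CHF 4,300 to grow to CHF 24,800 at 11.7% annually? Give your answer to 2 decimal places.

n = ln(24800/4300) / ln(1+0.117) = ln(5.76744) / 0.110647 = 15.8363 years

15.84 years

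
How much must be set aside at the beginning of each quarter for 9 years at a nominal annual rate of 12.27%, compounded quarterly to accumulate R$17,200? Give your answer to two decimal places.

i = 0.1227/4 = 0.030675 per quarter; n = 9·4 = 36.
FV-annuity factor × (1+i) = 66.105839; PMT = 17200 / 66.105839 = 260.1888

R$260.19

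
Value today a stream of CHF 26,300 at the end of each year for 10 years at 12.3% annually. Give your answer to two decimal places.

PV = PMT · [1 − (1+i)^(−n)] / i = 26300 · 5.581507 = 146,793.6300

CHF 146,793.63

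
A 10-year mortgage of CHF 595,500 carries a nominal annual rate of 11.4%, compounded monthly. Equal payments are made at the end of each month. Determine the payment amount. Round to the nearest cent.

CHF 8,338.43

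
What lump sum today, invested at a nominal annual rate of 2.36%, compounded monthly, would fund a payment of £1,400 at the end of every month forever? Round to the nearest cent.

Periodic rate i = 0.0236/12 = 0.00196667.
PV = C/r = 1400/0.00196667 = 711,864.4068

£711,864.41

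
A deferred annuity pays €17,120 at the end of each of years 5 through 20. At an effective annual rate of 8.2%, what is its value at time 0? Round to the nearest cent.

PV at t=4 (ordinary 16-year annuity): 17120 × a(16|0.082) = 17120 × 8.739311 = 149,617.0045
PV₀ = 149,617.0045 / (1+0.082)^4 = 149,617.0045 / 1.370595 = 109,162.1077

€109,162.11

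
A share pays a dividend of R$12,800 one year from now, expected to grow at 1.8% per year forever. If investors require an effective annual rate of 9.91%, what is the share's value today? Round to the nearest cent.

R$157,829.84

PV = PMT / (i − g) = 12800 / (0.0991 − 0.018) = 12800 / 0.081100 = 157,829.8397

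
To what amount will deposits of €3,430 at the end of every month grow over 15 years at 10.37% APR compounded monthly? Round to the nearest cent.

€1,470,924.94

i = 0.1037/12 = 0.00864167 per month; n = 15·12 = 180.
FV = 3430 × [(1+0.00864167)^180 − 1] / 0.00864167 = 3430 × 428.841091 = 1,470,924.9428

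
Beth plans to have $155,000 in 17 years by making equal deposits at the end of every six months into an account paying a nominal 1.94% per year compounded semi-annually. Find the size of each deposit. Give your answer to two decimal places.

$3,870.20

i = 0.0194/2 = 0.0097 per half-year; n = 17·2 = 34.
PMT = 155000 / ( [(1+0.0097)^34 − 1] / 0.0097 ) = 155000 / 40.049644 = 3,870.1967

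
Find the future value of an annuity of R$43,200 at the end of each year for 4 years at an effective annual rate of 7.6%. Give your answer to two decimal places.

R$193,516.26

FV = 43200 × [(1+0.076)^4 − 1] / 0.076 = 43200 × 4.479543 = 193,516.2566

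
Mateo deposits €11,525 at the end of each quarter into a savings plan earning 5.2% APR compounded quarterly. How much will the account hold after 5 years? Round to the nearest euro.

€261,315

With 4 periods per year: i = 0.013, n = 20.
FV = PMT · [(1+i)^n − 1] / i = 11525 · 22.673762 = 261,315.1076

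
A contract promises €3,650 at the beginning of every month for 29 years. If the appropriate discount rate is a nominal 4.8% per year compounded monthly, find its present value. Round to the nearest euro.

€687,782

Periodic rate i = 0.048/12 = 0.004; n = 29 × 12 = 348 periods.
Annuity factor a(348|0.004) × (1+i) = 188.433528; PV = 3650 × 188.433528 = 687,782.3786
(annuity-due: payments at period start, so ×(1+i).)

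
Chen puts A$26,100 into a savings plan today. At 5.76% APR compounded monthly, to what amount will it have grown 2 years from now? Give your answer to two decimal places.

A$29,278.68

i = 0.0576/12 = 0.0048 per month; n = 2·12 = 24.
FV = 26,100 × (1 + 0.0048)^24 = 29,278.6832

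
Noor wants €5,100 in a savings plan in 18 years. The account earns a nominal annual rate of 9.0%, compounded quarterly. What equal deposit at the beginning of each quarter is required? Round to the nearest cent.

i = 0.09/4 = 0.0225 per quarter; n = 18·4 = 72.
FV-annuity factor × (1+i) = 180.103877; PMT = 5100 / 180.103877 = 28.3170

€28.32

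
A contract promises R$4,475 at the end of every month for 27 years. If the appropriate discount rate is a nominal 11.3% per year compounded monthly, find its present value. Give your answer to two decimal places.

i = 0.113/12 = 0.00941667 per month; n = 27·12 = 324.
PV = PMT · [1 − (1+i)^(−n)] / i = 4475 · 101.098212 = 452,414.5005

R$452,414.50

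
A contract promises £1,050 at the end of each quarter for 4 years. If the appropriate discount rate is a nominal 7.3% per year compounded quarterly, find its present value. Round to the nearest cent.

£14,456.23

i = 0.073/4 = 0.01825 per quarter; n = 4·4 = 16.
Annuity factor a(16|0.01825) = 13.767835; PV = 1050 × 13.767835 = 14,456.2269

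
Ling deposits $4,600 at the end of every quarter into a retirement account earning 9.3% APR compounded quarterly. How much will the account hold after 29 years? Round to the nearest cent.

With 4 periods per year: i = 0.02325, n = 116.
FV = PMT · [(1+i)^n − 1] / i = 4600 · 575.661200 = 2,648,041.5182

$2,648,041.52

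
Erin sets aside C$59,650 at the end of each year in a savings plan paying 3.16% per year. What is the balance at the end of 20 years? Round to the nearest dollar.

C$1,629,161

Accumulation factor s(20|0.0316) = 27.312002; FV = 59650 × 27.312002 = 1,629,160.9149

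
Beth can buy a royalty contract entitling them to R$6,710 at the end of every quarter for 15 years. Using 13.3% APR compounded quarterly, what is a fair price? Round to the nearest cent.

R$173,451.05

Periodic rate i = 0.133/4 = 0.03325; n = 15 × 4 = 60 periods.
Annuity factor a(60|0.03325) = 25.849635; PV = 6710 × 25.849635 = 173,451.0533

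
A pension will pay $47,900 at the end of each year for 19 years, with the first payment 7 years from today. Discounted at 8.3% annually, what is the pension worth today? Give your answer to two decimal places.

PV at t=6 (ordinary 19-year annuity): 47900 × a(19|0.083) = 47900 × 9.399807 = 450,250.7594
Discount back 6 years: 450,250.7594 × (1+0.083)^(−6) = 450,250.7594 × 0.619768 = 279,051.0842

$279,051.08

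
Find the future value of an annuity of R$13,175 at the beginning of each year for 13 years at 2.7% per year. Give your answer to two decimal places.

R$207,416.23

FV = PMT · [(1+i)^n − 1] / i × (1+i) = 13175 · 15.743167 = 207,416.2263
(Beginning-of-period payments → annuity-due factor ×(1+i).)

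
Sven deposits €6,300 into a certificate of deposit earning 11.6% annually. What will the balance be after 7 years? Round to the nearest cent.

€13,582.82

6,300 × (1+0.116)^7 = 6,300 × 2.156003 = 13,582.8189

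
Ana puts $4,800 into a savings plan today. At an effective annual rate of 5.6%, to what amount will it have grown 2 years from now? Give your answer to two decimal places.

$5,352.65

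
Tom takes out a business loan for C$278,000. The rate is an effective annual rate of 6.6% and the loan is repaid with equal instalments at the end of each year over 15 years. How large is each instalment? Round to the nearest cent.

C$29,756.30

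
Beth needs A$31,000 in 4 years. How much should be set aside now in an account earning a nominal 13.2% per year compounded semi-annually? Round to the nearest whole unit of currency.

A$18,591

With 2 periods per year: i = 0.066, n = 8.
PV = 31,000 / (1 + 0.066)^8 = 31,000 / 1.667468 = 18,591.0559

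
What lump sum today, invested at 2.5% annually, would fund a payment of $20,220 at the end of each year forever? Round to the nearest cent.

PV = PMT / i = 20220 / 0.025 = 808,800.0000

$808,800.00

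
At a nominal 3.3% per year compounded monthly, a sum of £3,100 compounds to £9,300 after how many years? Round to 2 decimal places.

Periodic rate i = 0.033/12 = 0.00275.
(1+i)^n = 9300/3100 = 3.00000, so n = ln 3.00000 / ln 1.00275 = 400.0444 months
= 400.0444/12 years

33.34 years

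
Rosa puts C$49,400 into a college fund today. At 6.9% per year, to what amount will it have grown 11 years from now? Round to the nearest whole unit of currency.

FV = 49,400 × (1 + 0.069)^11 = 102,915.7175

C$102,916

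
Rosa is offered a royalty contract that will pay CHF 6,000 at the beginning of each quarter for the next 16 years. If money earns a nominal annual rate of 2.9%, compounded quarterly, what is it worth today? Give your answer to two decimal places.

CHF 308,579.50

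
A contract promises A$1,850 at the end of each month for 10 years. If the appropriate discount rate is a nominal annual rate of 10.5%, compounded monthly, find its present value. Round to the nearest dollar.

A$137,103

Periodic rate i = 0.105/12 = 0.00875; n = 10 × 12 = 120 periods.
Annuity factor a(120|0.00875) = 74.109758; PV = 1850 × 74.109758 = 137,103.0529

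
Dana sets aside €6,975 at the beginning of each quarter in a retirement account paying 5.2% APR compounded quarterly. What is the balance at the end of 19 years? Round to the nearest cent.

Periodic rate i = 0.052/4 = 0.013; n = 19 × 4 = 76 periods.
FV = PMT · [(1+i)^n − 1] / i × (1+i) = 6975 · 130.038902 = 907,021.3381
(Beginning-of-period payments → annuity-due factor ×(1+i).)

€907,021.34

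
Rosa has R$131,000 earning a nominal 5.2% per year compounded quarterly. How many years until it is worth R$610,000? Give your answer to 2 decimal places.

29.77 years

Periodic rate i = 0.052/4 = 0.013.
n = ln(610000/131000) / ln(1+0.013) = ln(4.65649) / 0.012916 = 119.0953 quarters
= 119.0953/4 years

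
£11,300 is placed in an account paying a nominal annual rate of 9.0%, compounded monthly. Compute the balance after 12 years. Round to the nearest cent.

£33,141.06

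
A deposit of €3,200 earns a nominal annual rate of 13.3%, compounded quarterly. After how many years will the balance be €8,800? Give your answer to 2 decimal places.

7.73 years

Periodic rate i = 0.133/4 = 0.03325.
(1+i)^n = 8800/3200 = 2.75000, so n = ln 2.75000 / ln 1.03325 = 30.9271 quarters
= 30.9271/4 years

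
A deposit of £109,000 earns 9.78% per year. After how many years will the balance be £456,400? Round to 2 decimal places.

15.35 years

n = ln(456400/109000) / ln(1+0.0978) = ln(4.18716) / 0.093308 = 15.3472 years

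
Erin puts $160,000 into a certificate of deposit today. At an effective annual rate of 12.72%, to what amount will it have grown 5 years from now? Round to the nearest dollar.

160,000 × (1+0.1272)^5 = 160,000 × 1.819721 = 291,155.4227

$291,155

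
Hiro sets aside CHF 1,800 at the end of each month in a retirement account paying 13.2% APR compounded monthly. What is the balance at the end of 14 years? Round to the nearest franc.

Periodic rate i = 0.132/12 = 0.011; n = 14 × 12 = 168 periods.
FV = 1800 × [(1+0.011)^168 − 1] / 0.011 = 1800 × 480.308343 = 864,555.0179

CHF 864,555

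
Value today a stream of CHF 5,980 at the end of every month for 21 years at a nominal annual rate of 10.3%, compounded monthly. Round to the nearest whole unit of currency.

CHF 615,850

Periodic rate i = 0.103/12 = 0.00858333; n = 21 × 12 = 252 periods.
PV = 5980 × [1 − (1+0.00858333)^(−252)] / 0.00858333 = 5980 × 102.984949 = 615,849.9978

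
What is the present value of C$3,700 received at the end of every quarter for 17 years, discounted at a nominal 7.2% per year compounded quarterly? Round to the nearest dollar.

i = 0.072/4 = 0.018 per quarter; n = 17·4 = 68.
PV = PMT · [1 − (1+i)^(−n)] / i = 3700 · 39.040555 = 144,450.0538

C$144,450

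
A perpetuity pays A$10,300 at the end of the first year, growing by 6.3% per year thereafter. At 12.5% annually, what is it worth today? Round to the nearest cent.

PV = D₁/(r − g) = 10300/(0.125 − 0.063) = 166,129.0323

A$166,129.03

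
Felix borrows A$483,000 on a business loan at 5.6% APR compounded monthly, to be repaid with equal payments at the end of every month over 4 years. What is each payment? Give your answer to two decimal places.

A$11,254.90

With 12 periods per year: i = 0.00466667, n = 48.
PMT = 483000 / ( [1 − (1+0.00466667)^(−48)] / 0.00466667 ) = 483000 / 42.914631 = 11,254.9028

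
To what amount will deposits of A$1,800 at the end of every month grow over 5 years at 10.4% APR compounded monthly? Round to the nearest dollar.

Periodic rate i = 0.104/12 = 0.00866667; n = 5 × 12 = 60 periods.
FV = PMT · [(1+i)^n − 1] / i = 1800 · 78.261168 = 140,870.1025

A$140,870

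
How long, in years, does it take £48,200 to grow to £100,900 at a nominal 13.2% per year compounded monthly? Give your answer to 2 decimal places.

5.63 years

Periodic rate i = 0.132/12 = 0.011.
(1+i)^n = 100900/48200 = 2.09336, so n = ln 2.09336 / ln 1.011 = 67.5297 months
= 67.5297/12 years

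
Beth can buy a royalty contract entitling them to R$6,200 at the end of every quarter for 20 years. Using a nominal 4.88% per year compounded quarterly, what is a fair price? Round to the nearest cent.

R$315,566.15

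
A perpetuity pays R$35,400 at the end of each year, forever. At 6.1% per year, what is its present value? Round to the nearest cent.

R$580,327.87

PV = C/r = 35400/0.061 = 580,327.8689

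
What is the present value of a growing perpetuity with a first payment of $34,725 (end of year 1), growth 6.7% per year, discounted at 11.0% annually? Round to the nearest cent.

$807,558.14

PV = D₁/(r − g) = 34725/(0.11 − 0.067) = 807,558.1395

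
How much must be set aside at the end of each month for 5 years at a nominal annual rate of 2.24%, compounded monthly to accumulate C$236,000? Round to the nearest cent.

i = 0.0224/12 = 0.00186667 per month; n = 5·12 = 60.
FV-annuity factor = 63.426477; PMT = 236000 / 63.426477 = 3,720.8436

C$3,720.84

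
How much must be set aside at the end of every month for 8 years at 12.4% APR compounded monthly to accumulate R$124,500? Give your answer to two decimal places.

i = 0.124/12 = 0.0103333 per month; n = 8·12 = 96.
FV-annuity factor = 162.864251; PMT = 124500 / 162.864251 = 764.4403

R$764.44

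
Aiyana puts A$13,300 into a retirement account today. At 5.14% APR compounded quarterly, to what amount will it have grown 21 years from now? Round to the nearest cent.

i = 0.0514/4 = 0.01285 per quarter; n = 21·4 = 84.
FV = 13,300 × (1 + 0.01285)^84 = 38,872.5262

A$38,872.53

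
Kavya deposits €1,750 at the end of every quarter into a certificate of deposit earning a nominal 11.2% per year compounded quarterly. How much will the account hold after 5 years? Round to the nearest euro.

i = 0.112/4 = 0.028 per quarter; n = 5·4 = 20.
FV = PMT · [(1+i)^n − 1] / i = 1750 · 26.330353 = 46,078.1182

€46,078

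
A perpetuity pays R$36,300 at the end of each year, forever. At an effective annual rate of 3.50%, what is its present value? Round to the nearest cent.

R$1,037,142.86

PV = PMT / i = 36300 / 0.035 = 1,037,142.8571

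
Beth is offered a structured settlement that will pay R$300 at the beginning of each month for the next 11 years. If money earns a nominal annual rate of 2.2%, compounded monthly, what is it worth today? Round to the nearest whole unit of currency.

R$35,209

i = 0.022/12 = 0.00183333 per month; n = 11·12 = 132.
PV = PMT · [1 − (1+i)^(−n)] / i × (1+i) = 300 · 117.361968 = 35,208.5905
Payments are at the start of each period, so multiply by (1+i).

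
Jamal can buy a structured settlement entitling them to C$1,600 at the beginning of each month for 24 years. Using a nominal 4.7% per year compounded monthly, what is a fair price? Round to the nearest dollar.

With 12 periods per year: i = 0.00391667, n = 288.
Annuity factor a(288|0.00391667) × (1+i) = 173.170780; PV = 1600 × 173.170780 = 277,073.2476
(annuity-due: payments at period start, so ×(1+i).)

C$277,073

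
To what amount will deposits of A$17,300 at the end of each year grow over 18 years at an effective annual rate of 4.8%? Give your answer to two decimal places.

A$477,706.71

FV = PMT · [(1+i)^n − 1] / i = 17300 · 27.613105 = 477,706.7088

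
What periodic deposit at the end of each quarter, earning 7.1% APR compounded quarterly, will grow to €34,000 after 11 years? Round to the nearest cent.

€516.36

Periodic rate i = 0.071/4 = 0.01775; n = 11 × 4 = 44 periods.
PMT = 34000 / ( [(1+0.01775)^44 − 1] / 0.01775 ) = 34000 / 65.844900 = 516.3650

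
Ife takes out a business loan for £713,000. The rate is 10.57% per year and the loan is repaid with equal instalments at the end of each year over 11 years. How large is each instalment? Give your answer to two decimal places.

Annuity-PV factor = 6.328068; PMT = 713000 / 6.328068 = 112,672.6157

£112,672.62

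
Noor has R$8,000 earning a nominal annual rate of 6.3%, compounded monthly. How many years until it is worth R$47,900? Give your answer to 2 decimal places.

28.48 years

Periodic rate i = 0.063/12 = 0.00525.
(1+i)^n = 47900/8000 = 5.98750, so n = ln 5.98750 / ln 1.00525 = 341.7843 months
= 341.7843/12 years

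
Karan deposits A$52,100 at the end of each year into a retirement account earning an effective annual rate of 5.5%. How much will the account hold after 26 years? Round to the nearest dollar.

Accumulation factor s(26|0.055) = 54.965981; FV = 52100 × 54.965981 = 2,863,727.5843

A$2,863,728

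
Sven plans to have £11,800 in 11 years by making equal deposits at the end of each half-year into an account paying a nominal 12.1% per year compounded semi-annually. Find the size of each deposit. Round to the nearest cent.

£270.30

With 2 periods per year: i = 0.0605, n = 22.
PMT = 11800 / ( [(1+0.0605)^22 − 1] / 0.0605 ) = 11800 / 43.654850 = 270.3022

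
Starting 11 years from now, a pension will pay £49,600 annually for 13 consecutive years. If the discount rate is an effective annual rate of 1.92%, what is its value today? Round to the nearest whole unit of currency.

£467,858

Value one period before first payment (t=10): 49600 × [1 − (1+0.0192)^(−13)] / 0.0192 = 49600 × 11.408444 = 565,858.8391
PV₀ = 565,858.8391 / (1+0.0192)^10 = 565,858.8391 / 1.209467 = 467,857.8862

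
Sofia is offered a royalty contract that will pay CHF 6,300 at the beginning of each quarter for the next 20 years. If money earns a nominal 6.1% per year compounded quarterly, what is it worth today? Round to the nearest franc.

CHF 294,445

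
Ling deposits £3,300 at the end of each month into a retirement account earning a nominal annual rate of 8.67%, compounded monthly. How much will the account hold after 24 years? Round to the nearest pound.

Periodic rate i = 0.0867/12 = 0.007225; n = 24 × 12 = 288 periods.
FV = PMT · [(1+i)^n − 1] / i = 3300 · 962.099691 = 3,174,928.9803

£3,174,929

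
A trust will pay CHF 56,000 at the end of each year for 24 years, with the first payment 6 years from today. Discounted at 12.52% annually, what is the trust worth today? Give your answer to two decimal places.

CHF 233,371.38

PV at t=5 (ordinary 24-year annuity): 56000 × a(24|0.1252) = 56000 × 7.516371 = 420,916.7613
Discount back 5 years: 420,916.7613 × (1+0.1252)^(−5) = 420,916.7613 × 0.554436 = 233,371.3845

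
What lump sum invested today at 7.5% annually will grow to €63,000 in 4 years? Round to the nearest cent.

€47,174.43

PV = FV·(1+i)^(−n) = 63,000 × 0.748801 = 47,174.4334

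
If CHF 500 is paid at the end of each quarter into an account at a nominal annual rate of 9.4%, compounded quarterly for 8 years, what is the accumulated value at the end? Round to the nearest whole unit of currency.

CHF 23,465

Periodic rate i = 0.094/4 = 0.0235; n = 8 × 4 = 32 periods.
Accumulation factor s(32|0.0235) = 46.930366; FV = 500 × 46.930366 = 23,465.1830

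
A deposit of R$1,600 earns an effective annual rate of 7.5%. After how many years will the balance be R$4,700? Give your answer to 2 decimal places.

(1+i)^n = 4700/1600 = 2.93750, so n = ln 2.93750 / ln 1.075 = 14.8997 years

14.90 years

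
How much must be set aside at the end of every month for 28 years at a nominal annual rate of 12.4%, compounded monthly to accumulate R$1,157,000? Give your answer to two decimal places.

R$390.29

i = 0.124/12 = 0.0103333 per month; n = 28·12 = 336.
PMT = 1.157e+06 / ( [(1+0.0103333)^336 − 1] / 0.0103333 ) = 1.157e+06 / 2964.432079 = 390.2940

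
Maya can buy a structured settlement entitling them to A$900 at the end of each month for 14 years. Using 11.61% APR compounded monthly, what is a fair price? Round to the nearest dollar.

A$74,570

With 12 periods per year: i = 0.009675, n = 168.
PV = PMT · [1 − (1+i)^(−n)] / i = 900 · 82.855120 = 74,569.6083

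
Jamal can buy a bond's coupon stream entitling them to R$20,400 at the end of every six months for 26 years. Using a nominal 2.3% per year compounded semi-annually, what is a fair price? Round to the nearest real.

i = 0.023/2 = 0.0115 per half-year; n = 26·2 = 52.
PV = PMT · [1 − (1+i)^(−n)] / i = 20400 · 38.974778 = 795,085.4641

R$795,085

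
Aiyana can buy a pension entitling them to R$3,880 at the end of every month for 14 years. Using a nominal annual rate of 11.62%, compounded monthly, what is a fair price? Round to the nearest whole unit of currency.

With 12 periods per year: i = 0.00968333, n = 168.
PV = 3880 × [1 − (1+0.00968333)^(−168)] / 0.00968333 = 3880 × 82.812203 = 321,311.3469

R$321,311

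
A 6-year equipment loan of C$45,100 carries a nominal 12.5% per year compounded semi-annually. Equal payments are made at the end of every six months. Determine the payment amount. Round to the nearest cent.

C$5,453.37

i = 0.125/2 = 0.0625 per half-year; n = 6·2 = 12.
PMT = 45100 / ( [1 − (1+0.0625)^(−12)] / 0.0625 ) = 45100 / 8.270121 = 5,453.3667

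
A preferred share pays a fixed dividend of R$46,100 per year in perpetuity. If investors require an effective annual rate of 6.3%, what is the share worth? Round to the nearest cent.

R$731,746.03

PV = PMT / i = 46100 / 0.063 = 731,746.0317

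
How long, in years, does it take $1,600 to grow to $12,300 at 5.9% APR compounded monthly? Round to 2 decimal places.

34.65 years

Periodic rate i = 0.059/12 = 0.00491667.
(1+i)^n = 12300/1600 = 7.68750, so n = ln 7.68750 / ln 1.00492 = 415.8520 months
= 415.8520/12 years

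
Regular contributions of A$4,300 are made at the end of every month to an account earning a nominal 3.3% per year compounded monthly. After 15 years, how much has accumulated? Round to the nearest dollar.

With 12 periods per year: i = 0.00275, n = 180.
FV = 4300 × [(1+0.00275)^180 − 1] / 0.00275 = 4300 × 232.503308 = 999,764.2233

A$999,764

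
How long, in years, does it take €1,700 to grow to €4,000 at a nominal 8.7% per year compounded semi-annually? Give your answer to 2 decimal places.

Periodic rate i = 0.087/2 = 0.0435.
n = ln(4000/1700) / ln(1+0.0435) = ln(2.35294) / 0.042580 = 20.0953 half-years
= 20.0953/2 years

10.05 years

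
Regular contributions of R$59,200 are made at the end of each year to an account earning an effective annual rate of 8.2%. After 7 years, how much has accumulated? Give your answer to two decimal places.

R$531,474.72

Accumulation factor s(7|0.082) = 8.977614; FV = 59200 × 8.977614 = 531,474.7246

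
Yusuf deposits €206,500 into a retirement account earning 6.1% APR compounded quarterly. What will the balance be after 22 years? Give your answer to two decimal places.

€782,246.98

With 4 periods per year: i = 0.01525, n = 88.
FV = PV·(1+i)^n = 206,500 × 3.788121 = 782,246.9784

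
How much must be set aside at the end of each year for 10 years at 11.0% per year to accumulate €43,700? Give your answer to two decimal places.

€2,613.32

FV-annuity factor = 16.722009; PMT = 43700 / 16.722009 = 2,613.3224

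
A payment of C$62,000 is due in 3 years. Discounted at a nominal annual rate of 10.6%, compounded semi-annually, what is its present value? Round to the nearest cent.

C$45,480.11

With 2 periods per year: i = 0.053, n = 6.
Discount factor = (1+0.053)^(−6) = 0.733550; PV = 62,000 × 0.733550 = 45,480.1054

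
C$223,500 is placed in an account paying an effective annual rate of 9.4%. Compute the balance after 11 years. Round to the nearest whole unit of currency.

C$600,438

223,500 × (1+0.094)^11 = 223,500 × 2.686523 = 600,437.8614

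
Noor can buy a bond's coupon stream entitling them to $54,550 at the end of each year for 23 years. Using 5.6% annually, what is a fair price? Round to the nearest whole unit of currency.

$695,920

PV = PMT · [1 − (1+i)^(−n)] / i = 54550 · 12.757475 = 695,920.2849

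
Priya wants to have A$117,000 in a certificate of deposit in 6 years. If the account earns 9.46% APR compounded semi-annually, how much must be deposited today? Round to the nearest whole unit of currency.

i = 0.0946/2 = 0.0473 per half-year; n = 6·2 = 12.
Discount factor = (1+0.0473)^(−12) = 0.574311; PV = 117,000 × 0.574311 = 67,194.3287

A$67,194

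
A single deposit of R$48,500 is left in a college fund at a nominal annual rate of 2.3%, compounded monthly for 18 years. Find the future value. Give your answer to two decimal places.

With 12 periods per year: i = 0.00191667, n = 216.
FV = 48,500 × (1 + 0.00191667)^216 = 73,344.5026

R$73,344.50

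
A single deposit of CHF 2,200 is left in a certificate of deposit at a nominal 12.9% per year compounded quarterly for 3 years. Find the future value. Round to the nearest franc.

With 4 periods per year: i = 0.03225, n = 12.
FV = 2,200 × (1 + 0.03225)^12 = 3,219.8926

CHF 3,220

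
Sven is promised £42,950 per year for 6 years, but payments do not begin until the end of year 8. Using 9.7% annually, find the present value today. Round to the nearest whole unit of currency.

Value one period before first payment (t=7): 42950 × [1 − (1+0.097)^(−6)] / 0.097 = 42950 × 4.393819 = 188,714.5109
Discount back 7 years: 188,714.5109 × (1+0.097)^(−7) = 188,714.5109 × 0.523063 = 98,709.4888

£98,709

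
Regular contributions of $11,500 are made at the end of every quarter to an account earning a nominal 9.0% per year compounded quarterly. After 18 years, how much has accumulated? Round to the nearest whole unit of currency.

$2,025,618

i = 0.09/4 = 0.0225 per quarter; n = 18·4 = 72.
FV = PMT · [(1+i)^n − 1] / i = 11500 · 176.140711 = 2,025,618.1771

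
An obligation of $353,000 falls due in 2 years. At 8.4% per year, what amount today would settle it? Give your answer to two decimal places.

PV = FV·(1+i)^(−n) = 353,000 × 0.851023 = 300,411.2144

$300,411.21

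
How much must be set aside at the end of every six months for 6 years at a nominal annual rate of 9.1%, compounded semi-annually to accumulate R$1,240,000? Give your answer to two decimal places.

Periodic rate i = 0.091/2 = 0.0455; n = 6 × 2 = 12 periods.
PMT = 1.24e+06 / ( [(1+0.0455)^12 − 1] / 0.0455 ) = 1.24e+06 / 15.508664 = 79,955.3071

R$79,955.31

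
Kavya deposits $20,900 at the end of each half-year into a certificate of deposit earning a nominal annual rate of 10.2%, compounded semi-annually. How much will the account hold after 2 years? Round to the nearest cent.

$90,215.62

i = 0.102/2 = 0.051 per half-year; n = 2·2 = 4.
FV = PMT · [(1+i)^n − 1] / i = 20900 · 4.316537 = 90,215.6160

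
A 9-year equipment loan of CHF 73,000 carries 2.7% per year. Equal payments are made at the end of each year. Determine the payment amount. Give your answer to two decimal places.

CHF 9,244.97

Annuity-PV factor = 7.896185; PMT = 73000 / 7.896185 = 9,244.9706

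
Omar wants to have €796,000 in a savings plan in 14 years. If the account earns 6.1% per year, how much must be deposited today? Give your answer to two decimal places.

€347,454.30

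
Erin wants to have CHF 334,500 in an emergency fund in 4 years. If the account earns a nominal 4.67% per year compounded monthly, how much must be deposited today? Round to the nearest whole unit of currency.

i = 0.0467/12 = 0.00389167 per month; n = 4·12 = 48.
Discount factor = (1+0.00389167)^(−48) = 0.829910; PV = 334,500 × 0.829910 = 277,605.0502

CHF 277,605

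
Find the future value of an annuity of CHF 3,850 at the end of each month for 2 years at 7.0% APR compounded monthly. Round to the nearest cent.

CHF 98,871.97

i = 0.07/12 = 0.00583333 per month; n = 2·12 = 24.
FV = PMT · [(1+i)^n − 1] / i = 3850 · 25.681032 = 98,871.9716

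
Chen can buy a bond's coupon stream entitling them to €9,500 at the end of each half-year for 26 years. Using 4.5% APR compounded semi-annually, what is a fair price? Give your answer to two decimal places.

€289,467.92

i = 0.045/2 = 0.0225 per half-year; n = 26·2 = 52.
PV = 9500 × [1 − (1+0.0225)^(−52)] / 0.0225 = 9500 × 30.470307 = 289,467.9153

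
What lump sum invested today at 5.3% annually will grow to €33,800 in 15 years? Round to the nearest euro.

Discount factor = (1+0.053)^(−15) = 0.460866; PV = 33,800 × 0.460866 = 15,577.2623

€15,577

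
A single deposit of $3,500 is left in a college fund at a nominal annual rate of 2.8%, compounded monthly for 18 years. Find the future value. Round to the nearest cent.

Periodic rate i = 0.028/12 = 0.00233333; n = 18 × 12 = 216 periods.
FV = 3,500 × (1 + 0.00233333)^216 = 5,790.2524

$5,790.25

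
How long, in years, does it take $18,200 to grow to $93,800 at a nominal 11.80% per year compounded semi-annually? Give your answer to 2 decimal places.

14.30 years

Periodic rate i = 0.118/2 = 0.059.
(1+i)^n = 93800/18200 = 5.15385, so n = ln 5.15385 / ln 1.059 = 28.6043 half-years
= 28.6043/2 years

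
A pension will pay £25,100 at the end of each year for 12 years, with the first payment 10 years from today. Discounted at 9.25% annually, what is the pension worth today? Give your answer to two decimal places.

PV at t=9 (ordinary 12-year annuity): 25100 × a(12|0.0925) = 25100 × 7.071419 = 177,492.6284
Discount back 9 years: 177,492.6284 × (1+0.0925)^(−9) = 177,492.6284 × 0.451032 = 80,054.7876

£80,054.79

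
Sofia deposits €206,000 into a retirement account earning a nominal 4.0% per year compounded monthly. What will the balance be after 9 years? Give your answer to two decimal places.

Periodic rate i = 0.04/12 = 0.00333333; n = 9 × 12 = 108 periods.
FV = 206,000 × (1 + 0.00333333)^108 = 295,089.1455

€295,089.15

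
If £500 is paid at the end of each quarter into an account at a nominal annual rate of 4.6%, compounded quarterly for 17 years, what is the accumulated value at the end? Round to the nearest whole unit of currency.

i = 0.046/4 = 0.0115 per quarter; n = 17·4 = 68.
Accumulation factor s(68|0.0115) = 102.270208; FV = 500 × 102.270208 = 51,135.1038

£51,135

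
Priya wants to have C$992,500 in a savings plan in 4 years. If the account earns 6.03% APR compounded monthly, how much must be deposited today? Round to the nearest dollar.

C$780,263

Periodic rate i = 0.0603/12 = 0.005025; n = 4 × 12 = 48 periods.
PV = FV·(1+i)^(−n) = 992,500 × 0.786159 = 780,262.9709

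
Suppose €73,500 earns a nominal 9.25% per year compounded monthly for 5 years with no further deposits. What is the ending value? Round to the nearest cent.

€116,514.06

Periodic rate i = 0.0925/12 = 0.00770833; n = 5 × 12 = 60 periods.
73,500 × (1+0.00770833)^60 = 73,500 × 1.585225 = 116,514.0611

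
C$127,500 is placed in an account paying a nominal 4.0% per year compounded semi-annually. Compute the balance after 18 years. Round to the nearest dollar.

C$260,086

i = 0.04/2 = 0.02 per half-year; n = 18·2 = 36.
127,500 × (1+0.02)^36 = 127,500 × 2.039887 = 260,085.6363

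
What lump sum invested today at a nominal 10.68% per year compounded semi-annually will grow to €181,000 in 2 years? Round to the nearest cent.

€146,995.93

i = 0.1068/2 = 0.0534 per half-year; n = 2·2 = 4.
PV = 181,000 / (1 + 0.0534)^4 = 181,000 / 1.231327 = 146,995.9329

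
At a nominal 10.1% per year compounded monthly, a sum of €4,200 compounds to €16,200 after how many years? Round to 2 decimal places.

Periodic rate i = 0.101/12 = 0.00841667.
n = ln(16200/4200) / ln(1+0.00841667) = ln(3.85714) / 0.008381 = 161.0614 months
= 161.0614/12 years

13.42 years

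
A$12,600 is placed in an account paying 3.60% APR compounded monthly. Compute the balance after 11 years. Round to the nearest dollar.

A$18,711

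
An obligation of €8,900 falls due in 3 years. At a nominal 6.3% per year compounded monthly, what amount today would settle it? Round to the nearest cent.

€7,370.94

With 12 periods per year: i = 0.00525, n = 36.
PV = FV·(1+i)^(−n) = 8,900 × 0.828196 = 7,370.9432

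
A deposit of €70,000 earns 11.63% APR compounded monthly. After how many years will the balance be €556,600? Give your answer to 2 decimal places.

Periodic rate i = 0.1163/12 = 0.00969167.
(1+i)^n = 556600/70000 = 7.95143, so n = ln 7.95143 / ln 1.00969 = 214.9664 months
= 214.9664/12 years

17.91 years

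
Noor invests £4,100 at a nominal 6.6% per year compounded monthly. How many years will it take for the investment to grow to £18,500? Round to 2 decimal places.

22.89 years

Periodic rate i = 0.066/12 = 0.0055.
(1+i)^n = 18500/4100 = 4.51220, so n = ln 4.51220 / ln 1.0055 = 274.7134 months
= 274.7134/12 years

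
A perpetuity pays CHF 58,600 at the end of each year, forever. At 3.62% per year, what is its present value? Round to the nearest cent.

CHF 1,618,784.53

PV = PMT / i = 58600 / 0.0362 = 1,618,784.5304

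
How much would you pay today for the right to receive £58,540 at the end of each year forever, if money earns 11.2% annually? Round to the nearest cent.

£522,678.57

PV = C/r = 58540/0.112 = 522,678.5714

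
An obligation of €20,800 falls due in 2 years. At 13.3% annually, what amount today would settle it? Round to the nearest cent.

€16,203.30

PV = FV·(1+i)^(−n) = 20,800 × 0.779005 = 16,203.3016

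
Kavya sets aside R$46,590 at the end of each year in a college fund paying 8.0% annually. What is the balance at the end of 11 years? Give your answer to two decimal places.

R$775,513.26

FV = PMT · [(1+i)^n − 1] / i = 46590 · 16.645487 = 775,513.2609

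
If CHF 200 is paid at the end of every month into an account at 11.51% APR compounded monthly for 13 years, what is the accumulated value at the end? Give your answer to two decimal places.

With 12 periods per year: i = 0.00959167, n = 156.
FV = PMT · [(1+i)^n − 1] / i = 200 · 357.957840 = 71,591.5679

CHF 71,591.57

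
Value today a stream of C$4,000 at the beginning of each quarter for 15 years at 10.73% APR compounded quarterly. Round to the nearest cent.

With 4 periods per year: i = 0.026825, n = 60.
PV = PMT · [1 − (1+i)^(−n)] / i × (1+i) = 4000 · 30.459308 = 121,837.2305
(annuity-due: payments at period start, so ×(1+i).)

C$121,837.23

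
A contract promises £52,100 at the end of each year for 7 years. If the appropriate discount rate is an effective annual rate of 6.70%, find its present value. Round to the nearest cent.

PV = 52100 × [1 − (1+0.067)^(−7)] / 0.067 = 52100 × 5.446117 = 283,742.6922

£283,742.69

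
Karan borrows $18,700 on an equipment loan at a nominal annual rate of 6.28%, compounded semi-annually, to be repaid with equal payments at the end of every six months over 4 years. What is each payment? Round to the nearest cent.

Periodic rate i = 0.0628/2 = 0.0314; n = 4 × 2 = 8 periods.
PMT = 18700 / ( [1 − (1+0.0314)^(−8)] / 0.0314 ) = 18700 / 6.978419 = 2,679.6899

$2,679.69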